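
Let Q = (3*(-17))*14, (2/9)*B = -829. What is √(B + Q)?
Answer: I*√17778/2 ≈ 66.667*I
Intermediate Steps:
B = -7461/2 (B = (9/2)*(-829) = -7461/2 ≈ -3730.5)
Q = -714 (Q = -51*14 = -714)
√(B + Q) = √(-7461/2 - 714) = √(-8889/2) = I*√17778/2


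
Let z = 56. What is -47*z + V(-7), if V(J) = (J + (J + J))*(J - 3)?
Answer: -2422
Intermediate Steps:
V(J) = 3*J*(-3 + J) (V(J) = (J + 2*J)*(-3 + J) = (3*J)*(-3 + J) = 3*J*(-3 + J))
-47*z + V(-7) = -47*56 + 3*(-7)*(-3 - 7) = -2632 + 3*(-7)*(-10) = -2632 + 210 = -2422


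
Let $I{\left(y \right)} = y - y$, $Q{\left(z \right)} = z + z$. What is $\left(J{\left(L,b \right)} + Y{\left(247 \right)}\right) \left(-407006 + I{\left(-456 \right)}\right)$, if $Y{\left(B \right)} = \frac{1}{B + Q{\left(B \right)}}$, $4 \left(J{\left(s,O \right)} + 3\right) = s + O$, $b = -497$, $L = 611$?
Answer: $- \frac{7690988879}{741} \approx -1.0379 \cdot 10^{7}$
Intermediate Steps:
$J{\left(s,O \right)} = -3 + \frac{O}{4} + \frac{s}{4}$ ($J{\left(s,O \right)} = -3 + \frac{s + O}{4} = -3 + \frac{O + s}{4} = -3 + \left(\frac{O}{4} + \frac{s}{4}\right) = -3 + \frac{O}{4} + \frac{s}{4}$)
$Q{\left(z \right)} = 2 z$
$Y{\left(B \right)} = \frac{1}{3 B}$ ($Y{\left(B \right)} = \frac{1}{B + 2 B} = \frac{1}{3 B}$)
$I{\left(y \right)} = 0$
$\left(J{\left(L,b \right)} + Y{\left(247 \right)}\right) \left(-407006 + I{\left(-456 \right)}\right) = \left(\left(-3 + \frac{1}{4} \left(-497\right) + \frac{1}{4} \cdot 611\right) + \frac{1}{3 \cdot 247}\right) \left(-407006 + 0\right) = \left(\left(-3 - \frac{497}{4} + \frac{611}{4}\right) + \frac{1}{3} \cdot \frac{1}{247}\right) \left(-407006\right) = \left(\frac{51}{2} + \frac{1}{741}\right) \left(-407006\right) = \frac{37793}{1482} \left(-407006\right) = - \frac{7690988879}{741}$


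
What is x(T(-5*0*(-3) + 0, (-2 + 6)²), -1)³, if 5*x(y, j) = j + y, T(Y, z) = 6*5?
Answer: 24389/125 ≈ 195.11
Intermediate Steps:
T(Y, z) = 30
x(y, j) = j/5 + y/5 (x(y, j) = (j + y)/5 = j/5 + y/5)
x(T(-5*0*(-3) + 0, (-2 + 6)²), -1)³ = ((⅕)*(-1) + (⅕)*30)³ = (-⅕ + 6)³ = (29/5)³ = 24389/125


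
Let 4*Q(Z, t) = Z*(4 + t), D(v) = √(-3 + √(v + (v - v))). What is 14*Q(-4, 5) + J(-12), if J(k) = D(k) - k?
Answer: -114 + √(-3 + 2*I*√3) ≈ -113.11 + 1.9471*I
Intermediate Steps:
D(v) = √(-3 + √v) (D(v) = √(-3 + √(v + 0)) = √(-3 + √v))
J(k) = √(-3 + √k) - k
Q(Z, t) = Z*(4 + t)/4 (Q(Z, t) = (Z*(4 + t))/4 = Z*(4 + t)/4)
14*Q(-4, 5) + J(-12) = 14*((¼)*(-4)*(4 + 5)) + (√(-3 + √(-12)) - 1*(-12)) = 14*((¼)*(-4)*9) + (√(-3 + 2*I*√3) + 12) = 14*(-9) + (12 + √(-3 + 2*I*√3)) = -126 + (12 + √(-3 + 2*I*√3)) = -114 + √(-3 + 2*I*√3)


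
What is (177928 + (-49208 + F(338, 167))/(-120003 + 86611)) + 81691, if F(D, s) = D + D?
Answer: 2167311545/8348 ≈ 2.5962e+5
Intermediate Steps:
F(D, s) = 2*D
(177928 + (-49208 + F(338, 167))/(-120003 + 86611)) + 81691 = (177928 + (-49208 + 2*338)/(-120003 + 86611)) + 81691 = (177928 + (-49208 + 676)/(-33392)) + 81691 = (177928 - 48532*(-1/33392)) + 81691 = (177928 + 12133/8348) + 81691 = 1485355077/8348 + 81691 = 2167311545/8348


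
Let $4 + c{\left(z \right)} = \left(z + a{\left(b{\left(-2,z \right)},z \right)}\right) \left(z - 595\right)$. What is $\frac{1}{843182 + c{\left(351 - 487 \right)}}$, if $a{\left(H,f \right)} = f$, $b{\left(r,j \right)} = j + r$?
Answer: $\frac{1}{1042010} \approx 9.5968 \cdot 10^{-7}$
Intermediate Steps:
$c{\left(z \right)} = -4 + 2 z \left(-595 + z\right)$ ($c{\left(z \right)} = -4 + \left(z + z\right) \left(z - 595\right) = -4 + 2 z \left(-595 + z\right)$)
$\frac{1}{843182 + c{\left(351 - 487 \right)}} = \frac{1}{843182 - \left(4 - 2 \left(351 - 487\right)^{2} + 1190 \left(351 - 487\right)\right)} = \frac{1}{843182 - \left(-161836 - 36992\right)} = \frac{1}{843182 + \left(-4 + 161840 + 2 \cdot 18496\right)} = \frac{1}{843182 + \left(-4 + 161840 + 36992\right)} = \frac{1}{843182 + 198828} = \frac{1}{1042010}$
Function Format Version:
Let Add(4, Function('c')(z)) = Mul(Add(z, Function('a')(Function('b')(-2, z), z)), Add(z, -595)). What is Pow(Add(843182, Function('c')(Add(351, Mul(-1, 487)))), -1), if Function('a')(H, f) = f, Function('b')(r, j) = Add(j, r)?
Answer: Rational(1, 1042010) ≈ 9.5968e-7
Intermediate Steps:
Function('c')(z) = Add(-4, Mul(2, z, Add(-595, z))) (Function('c')(z) = Add(-4, Mul(Add(z, z), Add(z, -595))) = Add(-4, Mul(Mul(2, z), Add(-595, z))) = Add(-4, Mul(2, z, Add(-595, z))))
Pow(Add(843182, Function('c')(Add(351, Mul(-1, 487)))), -1) = Pow(Add(843182, Add(-4, Mul(-1190, Add(351, Mul(-1, 487))), Mul(2, Pow(Add(351, Mul(-1, 487)), 2)))), -1) = Pow(Add(843182, Add(-4, Mul(-1190, Add(351, -487)), Mul(2, Pow(Add(351, -487), 2)))), -1) = Pow(Add(843182, Add(-4, Mul(-1190, -136), Mul(2, Pow(-136, 2)))), -1) = Pow(Add(843182, Add(-4, 161840, Mul(2, 18496))), -1) = Pow(Add(843182, Add(-4, 161840, 36992)), -1) = Pow(Add(843182, 198828), -1) = Pow(1042010, -1) = Rational(1, 1042010)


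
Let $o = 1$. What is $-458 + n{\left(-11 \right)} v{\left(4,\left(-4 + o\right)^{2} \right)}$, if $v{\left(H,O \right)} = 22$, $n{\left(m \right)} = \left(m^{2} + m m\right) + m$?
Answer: $4624$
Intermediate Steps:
$n{\left(m \right)} = m + 2 m^{2}$ ($n{\left(m \right)} = \left(m^{2} + m^{2}\right) + m = 2 m^{2} + m = m + 2 m^{2}$)
$-458 + n{\left(-11 \right)} v{\left(4,\left(-4 + o\right)^{2} \right)} = -458 + - 11 \left(1 + 2 \left(-11\right)\right) 22 = -458 + - 11 \left(1 - 22\right) 22 = -458 + \left(-11\right) \left(-21\right) 22 = -458 + 231 \cdot 22 = -458 + 5082 = 4624$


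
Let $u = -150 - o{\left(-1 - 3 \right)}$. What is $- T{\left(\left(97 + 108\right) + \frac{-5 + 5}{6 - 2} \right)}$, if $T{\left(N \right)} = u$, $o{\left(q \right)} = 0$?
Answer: $150$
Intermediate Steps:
$u = -150$ ($u = -150 - 0 = -150 + 0 = -150$)
$T{\left(N \right)} = -150$
$- T{\left(\left(97 + 108\right) + \frac{-5 + 5}{6 - 2} \right)} = \left(-1\right) \left(-150\right) = 150$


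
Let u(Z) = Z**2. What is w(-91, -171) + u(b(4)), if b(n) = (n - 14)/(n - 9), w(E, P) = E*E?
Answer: 8285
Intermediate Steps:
w(E, P) = E**2
b(n) = (-14 + n)/(-9 + n)
w(-91, -171) + u(b(4)) = (-91)**2 + ((-14 + 4)/(-9 + 4))**2 = 8281 + (-10/(-5))**2 = 8281 + (-1/5*(-10))**2 = 8281 + 2**2 = 8281 + 4 = 8285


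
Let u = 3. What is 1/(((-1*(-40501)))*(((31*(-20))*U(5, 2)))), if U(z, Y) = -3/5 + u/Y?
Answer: -1/22599558 ≈ -4.4249e-8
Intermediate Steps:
U(z, Y) = -⅗ + 3/Y (U(z, Y) = -3/5 + 3/Y = -3*⅕ + 3/Y = -⅗ + 3/Y)
1/(((-1*(-40501)))*(((31*(-20))*U(5, 2)))) = 1/(((-1*(-40501)))*(((31*(-20))*(-⅗ + 3/2)))) = 1/(40501*((-620*(-⅗ + 3*(½))))) = 1/(40501*((-620*(-⅗ + 3/2)))) = 1/(40501*((-620*9/10))) = (1/40501)/(-558) = (1/40501)*(-1/558) = -1/22599558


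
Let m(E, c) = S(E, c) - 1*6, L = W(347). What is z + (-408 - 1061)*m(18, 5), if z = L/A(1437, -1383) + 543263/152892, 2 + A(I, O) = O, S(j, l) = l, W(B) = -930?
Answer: 62392664159/42351084 ≈ 1473.2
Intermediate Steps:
L = -930
A(I, O) = -2 + O
m(E, c) = -6 + c (m(E, c) = c - 1*6 = c - 6 = -6 + c)
z = 178921763/42351084 (z = -930/(-2 - 1383) + 543263/152892 = -930/(-1385) + 543263*(1/152892) = -930*(-1/1385) + 543263/152892 = 186/277 + 543263/152892 = 178921763/42351084 ≈ 4.2247)
z + (-408 - 1061)*m(18, 5) = 178921763/42351084 + (-408 - 1061)*(-6 + 5) = 178921763/42351084 - 1469*(-1) = 178921763/42351084 + 1469 = 62392664159/42351084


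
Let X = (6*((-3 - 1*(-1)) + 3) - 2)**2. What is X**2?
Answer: 256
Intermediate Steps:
X = 16 (X = (6*((-3 + 1) + 3) - 2)**2 = (6*(-2 + 3) - 2)**2 = (6*1 - 2)**2 = (6 - 2)**2 = 4**2 = 16)
X**2 = 16**2 = 256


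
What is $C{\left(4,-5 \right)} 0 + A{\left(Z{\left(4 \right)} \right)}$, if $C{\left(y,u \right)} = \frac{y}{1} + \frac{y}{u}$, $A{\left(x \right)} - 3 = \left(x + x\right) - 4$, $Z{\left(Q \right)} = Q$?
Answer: $7$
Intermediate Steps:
$A{\left(x \right)} = -1 + 2 x$ ($A{\left(x \right)} = 3 + \left(\left(x + x\right) - 4\right) = 3 + \left(2 x - 4\right) = 3 + \left(-4 + 2 x\right) = -1 + 2 x$)
$C{\left(y,u \right)} = y + \frac{y}{u}$ ($C{\left(y,u \right)} = y 1 + \frac{y}{u} = y + \frac{y}{u}$)
$C{\left(4,-5 \right)} 0 + A{\left(Z{\left(4 \right)} \right)} = \left(4 + \frac{4}{-5}\right) 0 + \left(-1 + 2 \cdot 4\right) = \left(4 + 4 \left(- \frac{1}{5}\right)\right) 0 + \left(-1 + 8\right) = \left(4 - \frac{4}{5}\right) 0 + 7 = \frac{16}{5} \cdot 0 + 7 = 0 + 7 = 7$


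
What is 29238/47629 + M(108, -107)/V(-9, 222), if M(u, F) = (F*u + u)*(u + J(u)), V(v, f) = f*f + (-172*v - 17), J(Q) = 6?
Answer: -60673545318/2420267635 ≈ -25.069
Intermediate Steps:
V(v, f) = -17 + f² - 172*v (V(v, f) = f² + (-17 - 172*v) = -17 + f² - 172*v)
M(u, F) = (6 + u)*(u + F*u) (M(u, F) = (F*u + u)*(u + 6) = (u + F*u)*(6 + u) = (6 + u)*(u + F*u))
29238/47629 + M(108, -107)/V(-9, 222) = 29238/47629 + (108*(6 + 108 + 6*(-107) - 107*108))/(-17 + 222² - 172*(-9)) = 29238*(1/47629) + (108*(6 + 108 - 642 - 11556))/(-17 + 49284 + 1548) = 29238/47629 + (108*(-12084))/50815 = 29238/47629 - 1305072*1/50815 = 29238/47629 - 1305072/50815 = -60673545318/2420267635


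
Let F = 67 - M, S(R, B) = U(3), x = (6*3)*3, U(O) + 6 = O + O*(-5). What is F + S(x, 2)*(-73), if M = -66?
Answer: 1447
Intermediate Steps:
U(O) = -6 - 4*O (U(O) = -6 + (O + O*(-5)) = -6 + (O - 5*O) = -6 - 4*O)
x = 54 (x = 18*3 = 54)
S(R, B) = -18 (S(R, B) = -6 - 4*3 = -6 - 12 = -18)
F = 133 (F = 67 - 1*(-66) = 67 + 66 = 133)
F + S(x, 2)*(-73) = 133 - 18*(-73) = 133 + 1314 = 1447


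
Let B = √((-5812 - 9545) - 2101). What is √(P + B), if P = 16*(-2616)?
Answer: √(-41856 + I*√17458) ≈ 0.3229 + 204.59*I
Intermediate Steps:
P = -41856
B = I*√17458 (B = √(-15357 - 2101) = √(-17458) = I*√17458 ≈ 132.13*I)
√(P + B) = √(-41856 + I*√17458)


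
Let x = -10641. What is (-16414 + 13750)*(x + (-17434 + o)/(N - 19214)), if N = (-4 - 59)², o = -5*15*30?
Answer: 432107089704/15245 ≈ 2.8344e+7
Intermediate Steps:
o = -2250 (o = -75*30 = -2250)
N = 3969 (N = (-63)² = 3969)
(-16414 + 13750)*(x + (-17434 + o)/(N - 19214)) = (-16414 + 13750)*(-10641 + (-17434 - 2250)/(3969 - 19214)) = -2664*(-10641 - 19684/(-15245)) = -2664*(-10641 - 19684*(-1/15245)) = -2664*(-10641 + 19684/15245) = -2664*(-162202361/15245) = 432107089704/15245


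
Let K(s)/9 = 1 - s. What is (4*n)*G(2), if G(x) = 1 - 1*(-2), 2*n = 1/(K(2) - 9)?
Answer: -⅓ ≈ -0.33333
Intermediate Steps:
K(s) = 9 - 9*s (K(s) = 9*(1 - s) = 9 - 9*s)
n = -1/36 (n = 1/(2*((9 - 9*2) - 9)) = 1/(2*((9 - 18) - 9)) = 1/(2*(-9 - 9)) = (½)/(-18) = (½)*(-1/18) = -1/36 ≈ -0.027778)
G(x) = 3 (G(x) = 1 + 2 = 3)
(4*n)*G(2) = (4*(-1/36))*3 = -⅑*3 = -⅓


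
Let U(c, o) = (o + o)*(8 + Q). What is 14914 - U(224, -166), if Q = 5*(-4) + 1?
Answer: 11262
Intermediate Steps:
Q = -19 (Q = -20 + 1 = -19)
U(c, o) = -22*o (U(c, o) = (o + o)*(8 - 19) = (2*o)*(-11) = -22*o)
14914 - U(224, -166) = 14914 - (-22)*(-166) = 14914 - 1*3652 = 14914 - 3652 = 11262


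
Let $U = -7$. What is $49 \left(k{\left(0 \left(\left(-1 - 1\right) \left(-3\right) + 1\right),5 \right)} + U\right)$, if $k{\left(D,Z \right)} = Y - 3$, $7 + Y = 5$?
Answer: $-588$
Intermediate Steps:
$Y = -2$ ($Y = -7 + 5 = -2$)
$k{\left(D,Z \right)} = -5$ ($k{\left(D,Z \right)} = -2 - 3 = -5$)
$49 \left(k{\left(0 \left(\left(-1 - 1\right) \left(-3\right) + 1\right),5 \right)} + U\right) = 49 \left(-5 - 7\right) = 49 \left(-12\right) = -588$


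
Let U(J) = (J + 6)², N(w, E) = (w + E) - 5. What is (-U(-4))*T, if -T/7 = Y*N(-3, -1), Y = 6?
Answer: -1512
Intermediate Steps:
N(w, E) = -5 + E + w (N(w, E) = (E + w) - 5 = -5 + E + w)
U(J) = (6 + J)²
T = 378 (T = -42*(-5 - 1 - 3) = -42*(-9) = -7*(-54) = 378)
(-U(-4))*T = -(6 - 4)²*378 = -1*2²*378 = -1*4*378 = -4*378 = -1512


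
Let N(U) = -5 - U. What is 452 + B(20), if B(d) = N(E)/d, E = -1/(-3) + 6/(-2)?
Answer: 27113/60 ≈ 451.88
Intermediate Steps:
E = -8/3 (E = -1*(-1/3) + 6*(-1/2) = 1/3 - 3 = -8/3 ≈ -2.6667)
B(d) = -7/(3*d) (B(d) = (-5 - 1*(-8/3))/d = (-5 + 8/3)/d = -7/(3*d))
452 + B(20) = 452 - 7/3/20 = 452 - 7/3*1/20 = 452 - 7/60 = 27113/60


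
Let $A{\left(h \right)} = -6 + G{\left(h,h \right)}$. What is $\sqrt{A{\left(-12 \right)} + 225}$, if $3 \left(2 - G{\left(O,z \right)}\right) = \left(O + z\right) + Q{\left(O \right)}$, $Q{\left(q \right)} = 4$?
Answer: $\frac{\sqrt{2049}}{3} \approx 15.089$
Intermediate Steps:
$G{\left(O,z \right)} = \frac{2}{3} - \frac{O}{3} - \frac{z}{3}$ ($G{\left(O,z \right)} = 2 - \frac{\left(O + z\right) + 4}{3} = 2 - \frac{4 + O + z}{3} = 2 - \left(\frac{4}{3} + \frac{O}{3} + \frac{z}{3}\right) = \frac{2}{3} - \frac{O}{3} - \frac{z}{3}$)
$A{\left(h \right)} = - \frac{16}{3} - \frac{2 h}{3}$ ($A{\left(h \right)} = -6 - \left(- \frac{2}{3} + \frac{2 h}{3}\right) = - \frac{16}{3} - \frac{2 h}{3}$)
$\sqrt{A{\left(-12 \right)} + 225} = \sqrt{\left(- \frac{16}{3} - -8\right) + 225} = \sqrt{\left(- \frac{16}{3} + 8\right) + 225} = \sqrt{\frac{8}{3} + 225} = \sqrt{\frac{683}{3}} = \frac{\sqrt{2049}}{3}$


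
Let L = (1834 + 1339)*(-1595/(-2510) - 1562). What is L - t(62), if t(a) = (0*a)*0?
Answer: -2487013265/502 ≈ -4.9542e+6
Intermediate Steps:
t(a) = 0 (t(a) = 0*0 = 0)
L = -2487013265/502 (L = 3173*(-1595*(-1/2510) - 1562) = 3173*(319/502 - 1562) = 3173*(-783805/502) = -2487013265/502 ≈ -4.9542e+6)
L - t(62) = -2487013265/502 - 1*0 = -2487013265/502 + 0 = -2487013265/502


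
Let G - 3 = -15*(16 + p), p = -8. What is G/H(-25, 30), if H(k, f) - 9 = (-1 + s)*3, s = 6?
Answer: -39/8 ≈ -4.8750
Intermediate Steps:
H(k, f) = 24 (H(k, f) = 9 + (-1 + 6)*3 = 9 + 5*3 = 9 + 15 = 24)
G = -117 (G = 3 - 15*(16 - 8) = 3 - 15*8 = 3 - 120 = -117)
G/H(-25, 30) = -117/24 = -117*1/24 = -39/8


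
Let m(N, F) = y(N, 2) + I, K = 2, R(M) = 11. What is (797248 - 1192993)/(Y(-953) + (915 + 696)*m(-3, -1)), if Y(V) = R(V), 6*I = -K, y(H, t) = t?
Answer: -395745/2696 ≈ -146.79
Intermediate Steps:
I = -1/3 (I = (-1*2)/6 = (1/6)*(-2) = -1/3 ≈ -0.33333)
Y(V) = 11
m(N, F) = 5/3 (m(N, F) = 2 - 1/3 = 5/3)
(797248 - 1192993)/(Y(-953) + (915 + 696)*m(-3, -1)) = (797248 - 1192993)/(11 + (915 + 696)*(5/3)) = -395745/(11 + 1611*(5/3)) = -395745/(11 + 2685) = -395745/2696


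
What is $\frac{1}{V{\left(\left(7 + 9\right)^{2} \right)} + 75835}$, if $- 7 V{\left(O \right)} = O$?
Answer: $\frac{7}{530589} \approx 1.3193 \cdot 10^{-5}$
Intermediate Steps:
$V{\left(O \right)} = - \frac{O}{7}$
$\frac{1}{V{\left(\left(7 + 9\right)^{2} \right)} + 75835} = \frac{1}{- \frac{\left(7 + 9\right)^{2}}{7} + 75835} = \frac{1}{- \frac{16^{2}}{7} + 75835} = \frac{1}{\left(- \frac{1}{7}\right) 256 + 75835} = \frac{1}{- \frac{256}{7} + 75835} = \frac{1}{\frac{530589}{7}} = \frac{7}{530589}$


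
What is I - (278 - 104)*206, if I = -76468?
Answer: -112312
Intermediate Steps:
I - (278 - 104)*206 = -76468 - (278 - 104)*206 = -76468 - 174*206 = -76468 - 1*35844 = -76468 - 35844 = -112312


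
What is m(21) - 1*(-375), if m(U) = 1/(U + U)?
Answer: 15751/42 ≈ 375.02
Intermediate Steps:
m(U) = 1/(2*U)
m(21) - 1*(-375) = (½)/21 - 1*(-375) = (½)*(1/21) + 375 = 1/42 + 375 = 15751/42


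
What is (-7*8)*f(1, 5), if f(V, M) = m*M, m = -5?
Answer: 1400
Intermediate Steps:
f(V, M) = -5*M
(-7*8)*f(1, 5) = (-7*8)*(-5*5) = -56*(-25) = 1400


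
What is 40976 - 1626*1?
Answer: 39350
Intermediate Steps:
40976 - 1626*1 = 40976 - 1626 = 39350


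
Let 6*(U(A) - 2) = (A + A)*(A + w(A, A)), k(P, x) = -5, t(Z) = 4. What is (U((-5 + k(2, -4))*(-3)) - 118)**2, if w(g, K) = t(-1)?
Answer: 50176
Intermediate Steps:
w(g, K) = 4
U(A) = 2 + A*(4 + A)/3 (U(A) = 2 + ((A + A)*(A + 4))/6 = 2 + ((2*A)*(4 + A))/6 = 2 + (2*A*(4 + A))/6 = 2 + A*(4 + A)/3)
(U((-5 + k(2, -4))*(-3)) - 118)**2 = ((2 + ((-5 - 5)*(-3))**2/3 + 4*((-5 - 5)*(-3))/3) - 118)**2 = ((2 + (-10*(-3))**2/3 + 4*(-10*(-3))/3) - 118)**2 = ((2 + (1/3)*30**2 + (4/3)*30) - 118)**2 = ((2 + (1/3)*900 + 40) - 118)**2 = ((2 + 300 + 40) - 118)**2 = (342 - 118)**2 = 224**2 = 50176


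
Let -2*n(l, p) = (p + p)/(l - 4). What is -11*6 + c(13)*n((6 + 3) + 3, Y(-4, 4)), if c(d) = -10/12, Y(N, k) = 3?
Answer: -1051/16 ≈ -65.688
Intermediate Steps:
n(l, p) = -p/(-4 + l) (n(l, p) = -(p + p)/(2*(l - 4)) = -2*p/(2*(-4 + l)) = -p/(-4 + l))
c(d) = -⅚ (c(d) = -10*1/12 = -⅚)
-11*6 + c(13)*n((6 + 3) + 3, Y(-4, 4)) = -11*6 - (-5)*3/(6*(-4 + ((6 + 3) + 3))) = -66 - (-5)*3/(6*(-4 + (9 + 3))) = -66 - (-5)*3/(6*(-4 + 12)) = -66 - (-5)*3/(6*8) = -66 - ⅚*(-3/8) = -66 + 5/16 = -1051/16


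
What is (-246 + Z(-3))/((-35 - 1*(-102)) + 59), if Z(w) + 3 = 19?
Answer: -115/63 ≈ -1.8254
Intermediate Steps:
Z(w) = 16 (Z(w) = -3 + 19 = 16)
(-246 + Z(-3))/((-35 - 1*(-102)) + 59) = (-246 + 16)/((-35 - 1*(-102)) + 59) = -230/((-35 + 102) + 59) = -230/(67 + 59) = -230/126 = -230*1/126 = -115/63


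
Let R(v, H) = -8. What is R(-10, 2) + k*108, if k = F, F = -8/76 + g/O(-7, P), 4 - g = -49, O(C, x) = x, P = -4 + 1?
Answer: -36620/19 ≈ -1927.4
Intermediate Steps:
P = -3
g = 53 (g = 4 - 1*(-49) = 4 + 49 = 53)
F = -1013/57 (F = -8/76 + 53/(-3) = -8*1/76 + 53*(-⅓) = -2/19 - 53/3 = -1013/57 ≈ -17.772)
k = -1013/57 ≈ -17.772
R(-10, 2) + k*108 = -8 - 1013/57*108 = -8 - 36468/19 = -36620/19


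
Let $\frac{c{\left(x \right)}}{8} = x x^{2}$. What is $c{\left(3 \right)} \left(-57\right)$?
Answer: $-12312$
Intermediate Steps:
$c{\left(x \right)} = 8 x^{3}$ ($c{\left(x \right)} = 8 x x^{2} = 8 x^{3}$)
$c{\left(3 \right)} \left(-57\right) = 8 \cdot 3^{3} \left(-57\right) = 8 \cdot 27 \left(-57\right) = 216 \left(-57\right) = -12312$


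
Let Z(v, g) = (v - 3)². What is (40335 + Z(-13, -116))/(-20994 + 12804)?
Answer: -40591/8190 ≈ -4.9562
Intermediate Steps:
Z(v, g) = (-3 + v)²
(40335 + Z(-13, -116))/(-20994 + 12804) = (40335 + (-3 - 13)²)/(-20994 + 12804) = (40335 + (-16)²)/(-8190) = (40335 + 256)*(-1/8190) = 40591*(-1/8190) = -40591/8190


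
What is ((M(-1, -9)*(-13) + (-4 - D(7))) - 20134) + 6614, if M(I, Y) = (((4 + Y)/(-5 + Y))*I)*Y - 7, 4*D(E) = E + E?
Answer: -94348/7 ≈ -13478.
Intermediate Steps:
D(E) = E/2 (D(E) = (E + E)/4 = (2*E)/4 = E/2)
M(I, Y) = -7 + I*Y*(4 + Y)/(-5 + Y) (M(I, Y) = (((4 + Y)/(-5 + Y))*I)*Y - 7 = (I*(4 + Y)/(-5 + Y))*Y - 7 = I*Y*(4 + Y)/(-5 + Y) - 7 = -7 + I*Y*(4 + Y)/(-5 + Y))
((M(-1, -9)*(-13) + (-4 - D(7))) - 20134) + 6614 = ((((35 - 7*(-9) - 1*(-9)² + 4*(-1)*(-9))/(-5 - 9))*(-13) + (-4 - 7/2)) - 20134) + 6614 = ((((35 + 63 - 1*81 + 36)/(-14))*(-13) + (-4 - 1*7/2)) - 20134) + 6614 = ((-(35 + 63 - 81 + 36)/14*(-13) + (-4 - 7/2)) - 20134) + 6614 = ((-1/14*53*(-13) - 15/2) - 20134) + 6614 = ((-53/14*(-13) - 15/2) - 20134) + 6614 = ((689/14 - 15/2) - 20134) + 6614 = (292/7 - 20134) + 6614 = -140646/7 + 6614 = -94348/7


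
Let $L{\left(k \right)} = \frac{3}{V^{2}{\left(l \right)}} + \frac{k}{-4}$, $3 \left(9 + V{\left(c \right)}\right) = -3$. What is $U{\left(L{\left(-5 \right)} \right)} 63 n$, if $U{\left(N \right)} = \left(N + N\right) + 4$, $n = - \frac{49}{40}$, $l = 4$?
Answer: $- \frac{126567}{250} \approx -506.27$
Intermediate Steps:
$V{\left(c \right)} = -10$ ($V{\left(c \right)} = -9 + \frac{1}{3} \left(-3\right) = -9 - 1 = -10$)
$L{\left(k \right)} = \frac{3}{100} - \frac{k}{4}$ ($L{\left(k \right)} = \frac{3}{\left(-10\right)^{2}} + \frac{k}{-4} = \frac{3}{100} + k \left(- \frac{1}{4}\right) = 3 \cdot \frac{1}{100} - \frac{k}{4} = \frac{3}{100} - \frac{k}{4}$)
$n = - \frac{49}{40}$ ($n = \left(-49\right) \frac{1}{40} = - \frac{49}{40} \approx -1.225$)
$U{\left(N \right)} = 4 + 2 N$ ($U{\left(N \right)} = 2 N + 4 = 4 + 2 N$)
$U{\left(L{\left(-5 \right)} \right)} 63 n = \left(4 + 2 \left(\frac{3}{100} - - \frac{5}{4}\right)\right) 63 \left(- \frac{49}{40}\right) = \left(4 + 2 \left(\frac{3}{100} + \frac{5}{4}\right)\right) 63 \left(- \frac{49}{40}\right) = \left(4 + 2 \cdot \frac{32}{25}\right) 63 \left(- \frac{49}{40}\right) = \left(4 + \frac{64}{25}\right) 63 \left(- \frac{49}{40}\right) = \frac{164}{25} \cdot 63 \left(- \frac{49}{40}\right) = \frac{10332}{25} \left(- \frac{49}{40}\right) = - \frac{126567}{250}$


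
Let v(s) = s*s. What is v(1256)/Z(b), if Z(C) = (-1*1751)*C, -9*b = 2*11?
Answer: 7098912/19261 ≈ 368.56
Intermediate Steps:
v(s) = s²
b = -22/9 (b = -2*11/9 = -⅑*22 = -22/9 ≈ -2.4444)
Z(C) = -1751*C
v(1256)/Z(b) = 1256²/((-1751*(-22/9))) = 1577536/(38522/9) = 1577536*(9/38522) = 7098912/19261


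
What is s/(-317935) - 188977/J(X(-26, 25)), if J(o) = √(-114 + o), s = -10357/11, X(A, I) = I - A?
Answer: 10357/3497285 + 188977*I*√7/21 ≈ 0.0029614 + 23809.0*I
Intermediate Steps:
s = -10357/11 (s = (1/11)*(-10357) = -10357/11 ≈ -941.54)
s/(-317935) - 188977/J(X(-26, 25)) = -10357/11/(-317935) - 188977/√(-114 + (25 - 1*(-26))) = -10357/11*(-1/317935) - 188977/√(-114 + (25 + 26)) = 10357/3497285 - 188977/√(-114 + 51) = 10357/3497285 - 188977*(-I*√7/21) = 10357/3497285 - (-188977)*I*√7/21 = 10357/3497285 + 188977*I*√7/21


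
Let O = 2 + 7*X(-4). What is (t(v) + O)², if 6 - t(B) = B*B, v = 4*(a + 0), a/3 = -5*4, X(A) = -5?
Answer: 3320871129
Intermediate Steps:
a = -60 (a = 3*(-5*4) = 3*(-20) = -60)
O = -33 (O = 2 + 7*(-5) = 2 - 35 = -33)
v = -240 (v = 4*(-60 + 0) = 4*(-60) = -240)
t(B) = 6 - B² (t(B) = 6 - B*B = 6 - B²)
(t(v) + O)² = ((6 - 1*(-240)²) - 33)² = ((6 - 1*57600) - 33)² = ((6 - 57600) - 33)² = (-57594 - 33)² = (-57627)² = 3320871129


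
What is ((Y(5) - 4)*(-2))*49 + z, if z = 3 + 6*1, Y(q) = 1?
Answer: 303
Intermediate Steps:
z = 9 (z = 3 + 6 = 9)
((Y(5) - 4)*(-2))*49 + z = ((1 - 4)*(-2))*49 + 9 = -3*(-2)*49 + 9 = 6*49 + 9 = 294 + 9 = 303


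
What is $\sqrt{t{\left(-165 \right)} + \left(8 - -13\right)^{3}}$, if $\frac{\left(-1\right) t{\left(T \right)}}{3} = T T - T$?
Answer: $3 i \sqrt{8101} \approx 270.02 i$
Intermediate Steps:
$t{\left(T \right)} = - 3 T^{2} + 3 T$ ($t{\left(T \right)} = - 3 \left(T T - T\right) = - 3 \left(T^{2} - T\right) = - 3 T^{2} + 3 T$)
$\sqrt{t{\left(-165 \right)} + \left(8 - -13\right)^{3}} = \sqrt{3 \left(-165\right) \left(1 - -165\right) + \left(8 - -13\right)^{3}} = \sqrt{3 \left(-165\right) \left(1 + 165\right) + \left(8 + 13\right)^{3}} = \sqrt{3 \left(-165\right) 166 + 21^{3}} = \sqrt{-82170 + 9261} = \sqrt{-72909} = 3 i \sqrt{8101}$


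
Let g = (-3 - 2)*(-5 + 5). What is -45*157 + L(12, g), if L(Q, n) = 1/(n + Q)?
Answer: -84779/12 ≈ -7064.9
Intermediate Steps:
g = 0 (g = -5*0 = 0)
L(Q, n) = 1/(Q + n)
-45*157 + L(12, g) = -45*157 + 1/(12 + 0) = -7065 + 1/12 = -84779/12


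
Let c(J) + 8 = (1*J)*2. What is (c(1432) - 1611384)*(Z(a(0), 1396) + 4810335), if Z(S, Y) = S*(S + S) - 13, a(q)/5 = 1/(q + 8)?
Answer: -15475077765357/2 ≈ -7.7375e+12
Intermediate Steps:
a(q) = 5/(8 + q) (a(q) = 5/(q + 8) = 5/(8 + q))
Z(S, Y) = -13 + 2*S**2 (Z(S, Y) = S*(2*S) - 13 = 2*S**2 - 13 = -13 + 2*S**2)
c(J) = -8 + 2*J (c(J) = -8 + (1*J)*2 = -8 + J*2 = -8 + 2*J)
(c(1432) - 1611384)*(Z(a(0), 1396) + 4810335) = ((-8 + 2*1432) - 1611384)*((-13 + 2*(5/(8 + 0))**2) + 4810335) = ((-8 + 2864) - 1611384)*((-13 + 2*(5/8)**2) + 4810335) = (2856 - 1611384)*((-13 + 2*(5*(1/8))**2) + 4810335) = -1608528*((-13 + 2*(5/8)**2) + 4810335) = -1608528*((-13 + 2*(25/64)) + 4810335) = -1608528*((-13 + 25/32) + 4810335) = -1608528*(-391/32 + 4810335) = -1608528*153930329/32 = -15475077765357/2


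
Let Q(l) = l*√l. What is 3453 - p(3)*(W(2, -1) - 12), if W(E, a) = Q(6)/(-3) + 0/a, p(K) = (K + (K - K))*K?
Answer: 3561 + 18*√6 ≈ 3605.1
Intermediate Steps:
p(K) = K² (p(K) = (K + 0)*K = K*K = K²)
Q(l) = l^(3/2)
W(E, a) = -2*√6 (W(E, a) = 6^(3/2)/(-3) + 0/a = (6*√6)*(-⅓) + 0 = -2*√6 + 0 = -2*√6)
3453 - p(3)*(W(2, -1) - 12) = 3453 - 3²*(-2*√6 - 12) = 3453 - 9*(-12 - 2*√6) = 3453 - (-108 - 18*√6) = 3453 + (108 + 18*√6) = 3561 + 18*√6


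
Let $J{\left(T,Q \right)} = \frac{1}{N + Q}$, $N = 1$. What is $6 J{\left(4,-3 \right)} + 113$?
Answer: $110$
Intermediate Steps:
$J{\left(T,Q \right)} = \frac{1}{1 + Q}$
$6 J{\left(4,-3 \right)} + 113 = \frac{6}{1 - 3} + 113 = \frac{6}{-2} + 113 = 6 \left(- \frac{1}{2}\right) + 113 = -3 + 113 = 110$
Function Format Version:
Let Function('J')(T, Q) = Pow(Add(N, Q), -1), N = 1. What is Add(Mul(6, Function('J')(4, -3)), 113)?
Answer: 110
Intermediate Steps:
Function('J')(T, Q) = Pow(Add(1, Q), -1)
Add(Mul(6, Function('J')(4, -3)), 113) = Add(Mul(6, Pow(Add(1, -3), -1)), 113) = Add(Mul(6, Pow(-2, -1)), 113) = Add(Mul(6, Rational(-1, 2)), 113) = Add(-3, 113) = 110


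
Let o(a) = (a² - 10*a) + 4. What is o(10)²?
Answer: 16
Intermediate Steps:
o(a) = 4 + a² - 10*a
o(10)² = (4 + 10² - 10*10)² = (4 + 100 - 100)² = 4² = 16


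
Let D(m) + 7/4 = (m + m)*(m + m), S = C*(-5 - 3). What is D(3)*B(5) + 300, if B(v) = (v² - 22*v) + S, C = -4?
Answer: -6061/4 ≈ -1515.3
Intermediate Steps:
S = 32 (S = -4*(-5 - 3) = -4*(-8) = 32)
B(v) = 32 + v² - 22*v (B(v) = (v² - 22*v) + 32 = 32 + v² - 22*v)
D(m) = -7/4 + 4*m² (D(m) = -7/4 + (m + m)*(m + m) = -7/4 + (2*m)*(2*m) = -7/4 + 4*m²)
D(3)*B(5) + 300 = (-7/4 + 4*3²)*(32 + 5² - 22*5) + 300 = (-7/4 + 4*9)*(32 + 25 - 110) + 300 = (-7/4 + 36)*(-53) + 300 = (137/4)*(-53) + 300 = -7261/4 + 300 = -6061/4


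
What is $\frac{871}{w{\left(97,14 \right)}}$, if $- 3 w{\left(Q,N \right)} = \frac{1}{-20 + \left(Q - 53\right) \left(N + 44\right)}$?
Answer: $-6616116$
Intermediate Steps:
$w{\left(Q,N \right)} = - \frac{1}{3 \left(-20 + \left(-53 + Q\right) \left(44 + N\right)\right)}$ ($w{\left(Q,N \right)} = - \frac{1}{3 \left(-20 + \left(Q - 53\right) \left(N + 44\right)\right)} = - \frac{1}{3 \left(-20 + \left(-53 + Q\right) \left(44 + N\right)\right)}$)
$\frac{871}{w{\left(97,14 \right)}} = \frac{871}{\left(-1\right) \frac{1}{-7056 - 2226 + 132 \cdot 97 + 3 \cdot 14 \cdot 97}} = \frac{871}{\left(-1\right) \frac{1}{-7056 - 2226 + 12804 + 4074}} = \frac{871}{\left(-1\right) \frac{1}{7596}} = \frac{871}{- \frac{1}{7596}} = 871 \left(-7596\right) = -6616116$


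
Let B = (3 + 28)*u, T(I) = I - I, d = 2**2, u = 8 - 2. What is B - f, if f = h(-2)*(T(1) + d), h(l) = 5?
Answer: 166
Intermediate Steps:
u = 6
d = 4
T(I) = 0
B = 186 (B = (3 + 28)*6 = 31*6 = 186)
f = 20 (f = 5*(0 + 4) = 5*4 = 20)
B - f = 186 - 1*20 = 186 - 20 = 166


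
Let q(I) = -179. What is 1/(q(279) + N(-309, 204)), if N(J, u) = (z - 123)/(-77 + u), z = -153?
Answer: -127/23009 ≈ -0.0055196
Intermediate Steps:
N(J, u) = -276/(-77 + u) (N(J, u) = (-153 - 123)/(-77 + u) = -276/(-77 + u))
1/(q(279) + N(-309, 204)) = 1/(-179 - 276/(-77 + 204)) = 1/(-179 - 276/127) = 1/(-23009/127) = -127/23009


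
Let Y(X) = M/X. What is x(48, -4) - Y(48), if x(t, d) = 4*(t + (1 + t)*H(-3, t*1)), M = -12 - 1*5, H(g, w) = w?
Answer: 460817/48 ≈ 9600.4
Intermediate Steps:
M = -17 (M = -12 - 5 = -17)
Y(X) = -17/X
x(t, d) = 4*t + 4*t*(1 + t) (x(t, d) = 4*(t + (1 + t)*(t*1)) = 4*(t + (1 + t)*t) = 4*(t + t*(1 + t)) = 4*t + 4*t*(1 + t))
x(48, -4) - Y(48) = 4*48*(2 + 48) - (-17)/48 = 4*48*50 - (-17)/48 = 9600 - 1*(-17/48) = 9600 + 17/48 = 460817/48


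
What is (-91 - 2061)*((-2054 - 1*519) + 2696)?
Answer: -264696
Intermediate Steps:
(-91 - 2061)*((-2054 - 1*519) + 2696) = -2152*((-2054 - 519) + 2696) = -2152*(-2573 + 2696) = -2152*123 = -264696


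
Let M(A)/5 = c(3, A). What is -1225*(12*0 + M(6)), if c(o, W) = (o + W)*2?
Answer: -110250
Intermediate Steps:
c(o, W) = 2*W + 2*o (c(o, W) = (W + o)*2 = 2*W + 2*o)
M(A) = 30 + 10*A (M(A) = 5*(2*A + 2*3) = 5*(2*A + 6) = 5*(6 + 2*A) = 30 + 10*A)
-1225*(12*0 + M(6)) = -1225*(12*0 + (30 + 10*6)) = -1225*(0 + (30 + 60)) = -1225*(0 + 90) = -1225*90 = -110250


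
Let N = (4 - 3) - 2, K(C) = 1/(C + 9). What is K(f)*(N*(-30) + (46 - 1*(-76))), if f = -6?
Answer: 152/3 ≈ 50.667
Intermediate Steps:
K(C) = 1/(9 + C)
N = -1 (N = 1 - 2 = -1)
K(f)*(N*(-30) + (46 - 1*(-76))) = (-1*(-30) + (46 - 1*(-76)))/(9 - 6) = (30 + (46 + 76))/3 = (30 + 122)/3 = (⅓)*152 = 152/3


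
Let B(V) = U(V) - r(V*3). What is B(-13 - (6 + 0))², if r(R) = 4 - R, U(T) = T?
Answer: 6400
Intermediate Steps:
B(V) = -4 + 4*V (B(V) = V - (4 - V*3) = V - (4 - 3*V) = V + (-4 + 3*V) = -4 + 4*V)
B(-13 - (6 + 0))² = (-4 + 4*(-13 - (6 + 0)))² = (-4 + 4*(-13 - 1*6))² = (-4 + 4*(-13 - 6))² = (-4 + 4*(-19))² = (-4 - 76)² = (-80)² = 6400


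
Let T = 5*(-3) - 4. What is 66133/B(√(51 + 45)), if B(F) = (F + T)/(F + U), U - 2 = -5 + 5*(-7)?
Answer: 41399258/265 + 5026108*√6/265 ≈ 2.0268e+5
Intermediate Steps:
T = -19 (T = -15 - 4 = -19)
U = -38 (U = 2 + (-5 + 5*(-7)) = 2 + (-5 - 35) = 2 - 40 = -38)
B(F) = (-19 + F)/(-38 + F) (B(F) = (F - 19)/(F - 38) = (-19 + F)/(-38 + F))
66133/B(√(51 + 45)) = 66133/(((-19 + √(51 + 45))/(-38 + √(51 + 45)))) = 66133/(((-19 + √96)/(-38 + √96))) = 66133/(((-19 + 4*√6)/(-38 + 4*√6))) = 66133*((-38 + 4*√6)/(-19 + 4*√6)) = 66133*(-38 + 4*√6)/(-19 + 4*√6)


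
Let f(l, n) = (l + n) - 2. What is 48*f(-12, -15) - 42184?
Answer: -43576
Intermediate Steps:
f(l, n) = -2 + l + n
48*f(-12, -15) - 42184 = 48*(-2 - 12 - 15) - 42184 = 48*(-29) - 42184 = -1392 - 42184 = -43576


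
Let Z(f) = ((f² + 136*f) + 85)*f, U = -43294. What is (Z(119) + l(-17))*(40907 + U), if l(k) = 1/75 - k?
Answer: -648283005062/75 ≈ -8.6438e+9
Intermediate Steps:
Z(f) = f*(85 + f² + 136*f) (Z(f) = (85 + f² + 136*f)*f = f*(85 + f² + 136*f))
l(k) = 1/75 - k
(Z(119) + l(-17))*(40907 + U) = (119*(85 + 119² + 136*119) + (1/75 - 1*(-17)))*(40907 - 43294) = (119*(85 + 14161 + 16184) + (1/75 + 17))*(-2387) = (119*30430 + 1276/75)*(-2387) = (3621170 + 1276/75)*(-2387) = (271589026/75)*(-2387) = -648283005062/75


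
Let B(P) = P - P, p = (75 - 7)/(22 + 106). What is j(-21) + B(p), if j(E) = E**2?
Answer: 441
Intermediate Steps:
p = 17/32 (p = 68/128 = 68*(1/128) = 17/32 ≈ 0.53125)
B(P) = 0
j(-21) + B(p) = (-21)**2 + 0 = 441 + 0 = 441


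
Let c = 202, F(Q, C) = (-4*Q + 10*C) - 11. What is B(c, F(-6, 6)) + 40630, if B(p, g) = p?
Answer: 40832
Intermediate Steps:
F(Q, C) = -11 - 4*Q + 10*C
B(c, F(-6, 6)) + 40630 = 202 + 40630 = 40832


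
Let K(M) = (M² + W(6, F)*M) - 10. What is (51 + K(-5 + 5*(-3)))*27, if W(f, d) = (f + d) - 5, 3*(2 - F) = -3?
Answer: 9747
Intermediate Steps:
F = 3 (F = 2 - ⅓*(-3) = 2 + 1 = 3)
W(f, d) = -5 + d + f (W(f, d) = (d + f) - 5 = -5 + d + f)
K(M) = -10 + M² + 4*M (K(M) = (M² + (-5 + 3 + 6)*M) - 10 = (M² + 4*M) - 10 = -10 + M² + 4*M)
(51 + K(-5 + 5*(-3)))*27 = (51 + (-10 + (-5 + 5*(-3))² + 4*(-5 + 5*(-3))))*27 = (51 + (-10 + (-5 - 15)² + 4*(-5 - 15)))*27 = (51 + (-10 + (-20)² + 4*(-20)))*27 = (51 + (-10 + 400 - 80))*27 = (51 + 310)*27 = 361*27 = 9747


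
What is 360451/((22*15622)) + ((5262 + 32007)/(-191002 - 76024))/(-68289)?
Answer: 1095469105178135/1044509434707596 ≈ 1.0488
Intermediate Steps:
360451/((22*15622)) + ((5262 + 32007)/(-191002 - 76024))/(-68289) = 360451/343684 + (37269/(-267026))*(-1/68289) = 360451*(1/343684) + (37269*(-1/267026))*(-1/68289) = 360451/343684 - 37269/267026*(-1/68289) = 360451/343684 + 12423/6078312838 = 1095469105178135/1044509434707596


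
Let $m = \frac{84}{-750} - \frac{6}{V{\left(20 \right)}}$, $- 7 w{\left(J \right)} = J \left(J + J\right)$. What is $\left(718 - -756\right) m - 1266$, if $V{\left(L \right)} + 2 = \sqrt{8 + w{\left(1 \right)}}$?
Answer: $- \frac{10064018}{1625} - \frac{13266 \sqrt{42}}{13} \approx -12807.0$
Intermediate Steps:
$w{\left(J \right)} = - \frac{2 J^{2}}{7}$ ($w{\left(J \right)} = - \frac{J \left(J + J\right)}{7} = - \frac{J 2 J}{7} = - \frac{2 J^{2}}{7}$)
$V{\left(L \right)} = -2 + \frac{3 \sqrt{42}}{7}$ ($V{\left(L \right)} = -2 + \sqrt{8 - \frac{2 \cdot 1^{2}}{7}} = -2 + \sqrt{8 - \frac{2}{7}} = -2 + \sqrt{\frac{54}{7}} = -2 + \frac{3 \sqrt{42}}{7}$)
$m = - \frac{14}{125} - \frac{6}{-2 + \frac{3 \sqrt{42}}{7}}$ ($m = \frac{84}{-750} - \frac{6}{-2 + \frac{3 \sqrt{42}}{7}} = 84 \left(- \frac{1}{750}\right) - \frac{6}{-2 + \frac{3 \sqrt{42}}{7}} = - \frac{14}{125} - \frac{6}{-2 + \frac{3 \sqrt{42}}{7}} \approx -7.8294$)
$\left(718 - -756\right) m - 1266 = \left(718 - -756\right) \left(- \frac{5432}{1625} - \frac{9 \sqrt{42}}{13}\right) - 1266 = \left(718 + 756\right) \left(- \frac{5432}{1625} - \frac{9 \sqrt{42}}{13}\right) - 1266 = 1474 \left(- \frac{5432}{1625} - \frac{9 \sqrt{42}}{13}\right) - 1266 = \left(- \frac{8006768}{1625} - \frac{13266 \sqrt{42}}{13}\right) - 1266 = - \frac{10064018}{1625} - \frac{13266 \sqrt{42}}{13}$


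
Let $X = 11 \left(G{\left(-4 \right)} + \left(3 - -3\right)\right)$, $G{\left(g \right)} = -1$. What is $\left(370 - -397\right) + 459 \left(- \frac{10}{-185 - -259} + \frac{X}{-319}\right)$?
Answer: $\frac{671521}{1073} \approx 625.83$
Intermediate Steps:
$X = 55$ ($X = 11 \left(-1 + \left(3 - -3\right)\right) = 11 \left(-1 + \left(3 + 3\right)\right) = 11 \left(-1 + 6\right) = 11 \cdot 5 = 55$)
$\left(370 - -397\right) + 459 \left(- \frac{10}{-185 - -259} + \frac{X}{-319}\right) = \left(370 - -397\right) + 459 \left(- \frac{10}{-185 - -259} + \frac{55}{-319}\right) = \left(370 + 397\right) + 459 \left(- \frac{10}{-185 + 259} + 55 \left(- \frac{1}{319}\right)\right) = 767 + 459 \left(- \frac{10}{74} - \frac{5}{29}\right) = 767 + 459 \left(\left(-10\right) \frac{1}{74} - \frac{5}{29}\right) = 767 + 459 \left(- \frac{5}{37} - \frac{5}{29}\right) = 767 + 459 \left(- \frac{330}{1073}\right) = 767 - \frac{151470}{1073} = \frac{671521}{1073}$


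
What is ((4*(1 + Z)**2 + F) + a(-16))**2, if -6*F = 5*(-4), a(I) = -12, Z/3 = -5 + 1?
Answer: 2033476/9 ≈ 2.2594e+5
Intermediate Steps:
Z = -12 (Z = 3*(-5 + 1) = 3*(-4) = -12)
F = 10/3 (F = -5*(-4)/6 = -1/6*(-20) = 10/3 ≈ 3.3333)
((4*(1 + Z)**2 + F) + a(-16))**2 = ((4*(1 - 12)**2 + 10/3) - 12)**2 = ((4*(-11)**2 + 10/3) - 12)**2 = ((4*121 + 10/3) - 12)**2 = ((484 + 10/3) - 12)**2 = (1462/3 - 12)**2 = (1426/3)**2 = 2033476/9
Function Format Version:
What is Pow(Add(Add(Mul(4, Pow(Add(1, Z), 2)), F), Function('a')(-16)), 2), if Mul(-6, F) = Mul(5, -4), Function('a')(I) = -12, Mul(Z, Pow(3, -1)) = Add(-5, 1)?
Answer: Rational(2033476, 9) ≈ 2.2594e+5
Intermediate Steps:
Z = -12 (Z = Mul(3, Add(-5, 1)) = Mul(3, -4) = -12)
F = Rational(10, 3) (F = Mul(Rational(-1, 6), Mul(5, -4)) = Mul(Rational(-1, 6), -20) = Rational(10, 3) ≈ 3.3333)
Pow(Add(Add(Mul(4, Pow(Add(1, Z), 2)), F), Function('a')(-16)), 2) = Pow(Add(Add(Mul(4, Pow(Add(1, -12), 2)), Rational(10, 3)), -12), 2) = Pow(Add(Add(Mul(4, Pow(-11, 2)), Rational(10, 3)), -12), 2) = Pow(Add(Add(Mul(4, 121), Rational(10, 3)), -12), 2) = Pow(Add(Add(484, Rational(10, 3)), -12), 2) = Pow(Add(Rational(1462, 3), -12), 2) = Pow(Rational(1426, 3), 2) = Rational(2033476, 9)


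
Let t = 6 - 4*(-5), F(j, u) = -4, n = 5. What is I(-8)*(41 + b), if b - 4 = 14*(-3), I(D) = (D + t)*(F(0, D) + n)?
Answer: 54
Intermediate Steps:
t = 26 (t = 6 + 20 = 26)
I(D) = 26 + D (I(D) = (D + 26)*(-4 + 5) = (26 + D)*1 = 26 + D)
b = -38 (b = 4 + 14*(-3) = 4 - 42 = -38)
I(-8)*(41 + b) = (26 - 8)*(41 - 38) = 18*3 = 54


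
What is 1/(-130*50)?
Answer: -1/6500 ≈ -0.00015385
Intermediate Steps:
1/(-130*50) = 1/(-6500) = -1/6500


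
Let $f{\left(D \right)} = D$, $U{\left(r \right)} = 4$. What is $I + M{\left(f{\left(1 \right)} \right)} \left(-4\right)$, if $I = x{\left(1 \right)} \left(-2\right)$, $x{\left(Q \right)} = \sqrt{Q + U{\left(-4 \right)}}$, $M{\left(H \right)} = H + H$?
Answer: $-8 - 2 \sqrt{5} \approx -12.472$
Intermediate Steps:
$M{\left(H \right)} = 2 H$
$x{\left(Q \right)} = \sqrt{4 + Q}$ ($x{\left(Q \right)} = \sqrt{Q + 4} = \sqrt{4 + Q}$)
$I = - 2 \sqrt{5}$ ($I = \sqrt{4 + 1} \left(-2\right) = \sqrt{5} \left(-2\right) = - 2 \sqrt{5} \approx -4.4721$)
$I + M{\left(f{\left(1 \right)} \right)} \left(-4\right) = - 2 \sqrt{5} + 2 \cdot 1 \left(-4\right) = - 2 \sqrt{5} + 2 \left(-4\right) = - 2 \sqrt{5} - 8 = -8 - 2 \sqrt{5}$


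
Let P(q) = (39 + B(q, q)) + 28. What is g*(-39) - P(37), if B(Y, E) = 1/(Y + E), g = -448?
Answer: 1287969/74 ≈ 17405.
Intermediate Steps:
B(Y, E) = 1/(E + Y)
P(q) = 67 + 1/(2*q) (P(q) = (39 + 1/(q + q)) + 28 = (39 + 1/(2*q)) + 28 = 67 + 1/(2*q))
g*(-39) - P(37) = -448*(-39) - (67 + (½)/37) = 17472 - (67 + (½)*(1/37)) = 17472 - (67 + 1/74) = 17472 - 1*4959/74 = 17472 - 4959/74 = 1287969/74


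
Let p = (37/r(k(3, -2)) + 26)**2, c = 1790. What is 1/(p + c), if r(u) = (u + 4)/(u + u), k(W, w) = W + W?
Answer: 25/168654 ≈ 0.00014823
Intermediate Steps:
k(W, w) = 2*W
r(u) = (4 + u)/(2*u) (r(u) = (4 + u)/((2*u)) = (4 + u)*(1/(2*u)) = (4 + u)/(2*u))
p = 123904/25 (p = (37/(((4 + 2*3)/(2*((2*3))))) + 26)**2 = (37/(((1/2)*(4 + 6)/6)) + 26)**2 = (37/(((1/2)*(1/6)*10)) + 26)**2 = (37/(5/6) + 26)**2 = (37*(6/5) + 26)**2 = (222/5 + 26)**2 = (352/5)**2 = 123904/25 ≈ 4956.2)
1/(p + c) = 1/(123904/25 + 1790) = 1/(168654/25) = 25/168654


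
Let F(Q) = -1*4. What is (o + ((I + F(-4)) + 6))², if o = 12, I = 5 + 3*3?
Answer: 784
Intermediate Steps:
F(Q) = -4
I = 14 (I = 5 + 9 = 14)
(o + ((I + F(-4)) + 6))² = (12 + ((14 - 4) + 6))² = (12 + (10 + 6))² = (12 + 16)² = 28² = 784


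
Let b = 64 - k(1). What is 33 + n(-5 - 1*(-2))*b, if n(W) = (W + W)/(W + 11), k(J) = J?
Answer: -57/4 ≈ -14.250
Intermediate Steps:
b = 63 (b = 64 - 1*1 = 64 - 1 = 63)
n(W) = 2*W/(11 + W) (n(W) = (2*W)/(11 + W) = 2*W/(11 + W))
33 + n(-5 - 1*(-2))*b = 33 + (2*(-5 - 1*(-2))/(11 + (-5 - 1*(-2))))*63 = 33 + (2*(-5 + 2)/(11 + (-5 + 2)))*63 = 33 + (2*(-3)/(11 - 3))*63 = 33 + (2*(-3)/8)*63 = 33 + (2*(-3)*(1/8))*63 = 33 - 3/4*63 = 33 - 189/4 = -57/4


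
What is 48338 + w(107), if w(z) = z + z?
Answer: 48552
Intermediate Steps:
w(z) = 2*z
48338 + w(107) = 48338 + 2*107 = 48338 + 214 = 48552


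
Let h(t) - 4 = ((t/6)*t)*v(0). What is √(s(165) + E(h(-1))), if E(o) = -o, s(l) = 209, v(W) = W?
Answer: √205 ≈ 14.318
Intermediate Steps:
h(t) = 4 (h(t) = 4 + ((t/6)*t)*0 = 4 + (t²/6)*0 = 4 + 0 = 4)
√(s(165) + E(h(-1))) = √(209 - 1*4) = √(209 - 4) = √205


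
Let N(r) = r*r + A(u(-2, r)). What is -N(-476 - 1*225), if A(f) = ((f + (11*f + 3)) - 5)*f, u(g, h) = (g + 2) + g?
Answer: -491453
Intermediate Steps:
u(g, h) = 2 + 2*g (u(g, h) = (2 + g) + g = 2 + 2*g)
A(f) = f*(-2 + 12*f) (A(f) = ((f + (3 + 11*f)) - 5)*f = ((3 + 12*f) - 5)*f = (-2 + 12*f)*f = f*(-2 + 12*f))
N(r) = 52 + r**2 (N(r) = r*r + 2*(2 + 2*(-2))*(-1 + 6*(2 + 2*(-2))) = r**2 + 2*(2 - 4)*(-1 + 6*(2 - 4)) = r**2 + 2*(-2)*(-1 + 6*(-2)) = r**2 + 2*(-2)*(-1 - 12) = r**2 + 2*(-2)*(-13) = r**2 + 52 = 52 + r**2)
-N(-476 - 1*225) = -(52 + (-476 - 1*225)**2) = -(52 + (-476 - 225)**2) = -(52 + (-701)**2) = -(52 + 491401) = -1*491453 = -491453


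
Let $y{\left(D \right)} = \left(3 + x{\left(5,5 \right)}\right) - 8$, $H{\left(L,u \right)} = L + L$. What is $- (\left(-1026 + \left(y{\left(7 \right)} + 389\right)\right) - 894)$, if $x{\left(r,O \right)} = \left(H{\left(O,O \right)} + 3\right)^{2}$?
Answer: $1367$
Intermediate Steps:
$H{\left(L,u \right)} = 2 L$
$x{\left(r,O \right)} = \left(3 + 2 O\right)^{2}$ ($x{\left(r,O \right)} = \left(2 O + 3\right)^{2} = \left(3 + 2 O\right)^{2}$)
$y{\left(D \right)} = 164$ ($y{\left(D \right)} = \left(3 + \left(3 + 2 \cdot 5\right)^{2}\right) - 8 = \left(3 + \left(3 + 10\right)^{2}\right) - 8 = \left(3 + 13^{2}\right) - 8 = \left(3 + 169\right) - 8 = 172 - 8 = 164$)
$- (\left(-1026 + \left(y{\left(7 \right)} + 389\right)\right) - 894) = - (\left(-1026 + \left(164 + 389\right)\right) - 894) = - (\left(-1026 + 553\right) - 894) = - (-473 - 894) = \left(-1\right) \left(-1367\right) = 1367$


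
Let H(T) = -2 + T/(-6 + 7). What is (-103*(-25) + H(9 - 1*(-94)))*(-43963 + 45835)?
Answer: 5009472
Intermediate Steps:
H(T) = -2 + T (H(T) = -2 + T/1 = -2 + T*1 = -2 + T)
(-103*(-25) + H(9 - 1*(-94)))*(-43963 + 45835) = (-103*(-25) + (-2 + (9 - 1*(-94))))*(-43963 + 45835) = (2575 + (-2 + (9 + 94)))*1872 = (2575 + (-2 + 103))*1872 = (2575 + 101)*1872 = 2676*1872 = 5009472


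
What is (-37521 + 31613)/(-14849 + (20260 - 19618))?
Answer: 5908/14207 ≈ 0.41585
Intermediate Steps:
(-37521 + 31613)/(-14849 + (20260 - 19618)) = -5908/(-14849 + 642) = -5908/(-14207) = -5908*(-1/14207) = 5908/14207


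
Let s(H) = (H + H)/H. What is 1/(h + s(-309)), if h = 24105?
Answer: 1/24107 ≈ 4.1482e-5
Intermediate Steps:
s(H) = 2 (s(H) = (2*H)/H = 2)
1/(h + s(-309)) = 1/(24105 + 2) = 1/24107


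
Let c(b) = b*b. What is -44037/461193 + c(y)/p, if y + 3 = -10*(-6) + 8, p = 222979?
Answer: -2623595266/34278784649 ≈ -0.076537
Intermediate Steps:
y = 65 (y = -3 + (-10*(-6) + 8) = -3 + (60 + 8) = -3 + 68 = 65)
c(b) = b²
-44037/461193 + c(y)/p = -44037/461193 + 65²/222979 = -44037*1/461193 + 4225*(1/222979) = -14679/153731 + 4225/222979 = -2623595266/34278784649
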